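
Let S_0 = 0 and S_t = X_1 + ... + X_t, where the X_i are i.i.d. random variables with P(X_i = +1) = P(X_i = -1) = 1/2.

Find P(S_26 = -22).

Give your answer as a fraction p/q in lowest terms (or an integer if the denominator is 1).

Answer: 325/67108864

Derivation:
To reach position -22 after 26 steps: need 2 steps of +1 and 24 of -1.
Favorable paths: C(26,2) = 325
Total paths: 2^26 = 67108864
P = 325/67108864 = 325/67108864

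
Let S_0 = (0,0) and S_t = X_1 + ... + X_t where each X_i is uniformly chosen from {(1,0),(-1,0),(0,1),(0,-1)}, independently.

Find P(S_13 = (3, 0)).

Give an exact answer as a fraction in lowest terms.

Answer: 1656369/67108864

Derivation:
Let h be the number of horizontal steps (so 13-h are vertical). To end at (3,0) need (h+3)/2 right-steps and ((13-h)+0)/2 up-steps.
Sum over h with 3 ≤ h ≤ 13, h ≡ 1 (mod 2), 13-h ≡ 0 (mod 2):
h=3: C(13,3)·C(3,3)·C(10,5) = 286·1·252 = 72072
h=5: C(13,5)·C(5,4)·C(8,4) = 1287·5·70 = 450450
h=7: C(13,7)·C(7,5)·C(6,3) = 1716·21·20 = 720720
h=9: C(13,9)·C(9,6)·C(4,2) = 715·84·6 = 360360
h=11: C(13,11)·C(11,7)·C(2,1) = 78·330·2 = 51480
h=13: C(13,13)·C(13,8)·C(0,0) = 1·1287·1 = 1287
Total favorable: 1656369
Total paths: 4^13 = 67108864
P = 1656369/67108864 = 1656369/67108864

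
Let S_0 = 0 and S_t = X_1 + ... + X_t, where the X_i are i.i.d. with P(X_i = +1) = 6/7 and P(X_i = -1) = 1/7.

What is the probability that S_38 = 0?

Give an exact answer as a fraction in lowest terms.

Answer: 3076854394252913698406400/18562115921017574302453163671207

Derivation:
To be at 0 after 38 steps: need exactly 19 steps of +1 and 19 of -1.
Number of such sequences: C(38,19) = 35345263800
Each has probability (6/7)^19 · (1/7)^19 = 609359740010496/129934811447123020117172145698449
P = 35345263800 · 609359740010496/129934811447123020117172145698449 = 3076854394252913698406400/18562115921017574302453163671207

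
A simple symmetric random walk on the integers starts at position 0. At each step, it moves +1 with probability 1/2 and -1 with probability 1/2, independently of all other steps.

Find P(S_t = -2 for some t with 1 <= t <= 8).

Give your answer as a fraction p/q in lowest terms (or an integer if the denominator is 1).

Count via complement. Let g(t,s) = #length-t paths at position s with S_1..S_t all ≠ -2.
g(t,s) = g(t-1,s-1) + g(t-1,s+1) for s ≠ -2; g(t,-2) = 0.
t=0: g(0,0)=1
t=1: g(1,-1)=1 g(1,1)=1
t=2: g(2,0)=2 g(2,2)=1
t=3: g(3,-1)=2 g(3,1)=3 g(3,3)=1
t=4: g(4,0)=5 g(4,2)=4 g(4,4)=1
t=5: g(5,-1)=5 g(5,1)=9 g(5,3)=5 g(5,5)=1
t=6: g(6,0)=14 g(6,2)=14 g(6,4)=6 g(6,6)=1
t=7: g(7,-1)=14 g(7,1)=28 g(7,3)=20 g(7,5)=7 g(7,7)=1
t=8: g(8,0)=42 g(8,2)=48 g(8,4)=27 g(8,6)=8 g(8,8)=1
Paths never hitting -2: Σ_s g(8,s) = 126
Paths hitting -2: 2^8 - 126 = 130
P = 130/256 = 65/128

Answer: 65/128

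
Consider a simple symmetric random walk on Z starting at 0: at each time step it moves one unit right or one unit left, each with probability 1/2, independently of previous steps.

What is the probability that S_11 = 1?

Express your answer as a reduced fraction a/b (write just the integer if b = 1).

To reach position 1 after 11 steps: need 6 steps of +1 and 5 of -1.
Favorable paths: C(11,6) = 462
Total paths: 2^11 = 2048
P = 462/2048 = 231/1024

Answer: 231/1024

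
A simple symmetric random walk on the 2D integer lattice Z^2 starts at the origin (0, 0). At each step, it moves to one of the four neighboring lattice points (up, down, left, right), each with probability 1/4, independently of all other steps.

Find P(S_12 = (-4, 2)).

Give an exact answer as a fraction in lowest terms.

Let h be the number of horizontal steps (so 12-h are vertical). To end at (-4,2) need (h-4)/2 right-steps and ((12-h)+2)/2 up-steps.
Sum over h with 4 ≤ h ≤ 10, h ≡ 0 (mod 2), 12-h ≡ 0 (mod 2):
h=4: C(12,4)·C(4,0)·C(8,5) = 495·1·56 = 27720
h=6: C(12,6)·C(6,1)·C(6,4) = 924·6·15 = 83160
h=8: C(12,8)·C(8,2)·C(4,3) = 495·28·4 = 55440
h=10: C(12,10)·C(10,3)·C(2,2) = 66·120·1 = 7920
Total favorable: 174240
Total paths: 4^12 = 16777216
P = 174240/16777216 = 5445/524288

Answer: 5445/524288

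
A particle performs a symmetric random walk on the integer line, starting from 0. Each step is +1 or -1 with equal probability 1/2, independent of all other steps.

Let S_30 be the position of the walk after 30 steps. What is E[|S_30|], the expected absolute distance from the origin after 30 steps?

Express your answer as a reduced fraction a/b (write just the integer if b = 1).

Answer: 145422675/33554432

Derivation:
S_30 takes values m ≡ 0 (mod 2) with |m| ≤ 30; P(S_30=m) = C(30,(30+m)/2)/2^30.
Total paths: 2^30 = 1073741824
Distribution: P(S=-30)=1/1073741824, P(S=-28)=30/1073741824, P(S=-26)=435/1073741824, P(S=-24)=4060/1073741824, P(S=-22)=27405/1073741824, P(S=-20)=142506/1073741824, P(S=-18)=593775/1073741824, P(S=-16)=2035800/1073741824, P(S=-14)=5852925/1073741824, P(S=-12)=14307150/1073741824, P(S=-10)=30045015/1073741824, P(S=-8)=54627300/1073741824, P(S=-6)=86493225/1073741824, P(S=-4)=119759850/1073741824, P(S=-2)=145422675/1073741824, P(S=0)=155117520/1073741824, P(S=2)=145422675/1073741824, P(S=4)=119759850/1073741824, P(S=6)=86493225/1073741824, P(S=8)=54627300/1073741824, P(S=10)=30045015/1073741824, P(S=12)=14307150/1073741824, P(S=14)=5852925/1073741824, P(S=16)=2035800/1073741824, P(S=18)=593775/1073741824, P(S=20)=142506/1073741824, P(S=22)=27405/1073741824, P(S=24)=4060/1073741824, P(S=26)=435/1073741824, P(S=28)=30/1073741824, P(S=30)=1/1073741824
E[|S_30|] = Σ_m |m|·P(S_30=m) = 4653525600/1073741824 = 145422675/33554432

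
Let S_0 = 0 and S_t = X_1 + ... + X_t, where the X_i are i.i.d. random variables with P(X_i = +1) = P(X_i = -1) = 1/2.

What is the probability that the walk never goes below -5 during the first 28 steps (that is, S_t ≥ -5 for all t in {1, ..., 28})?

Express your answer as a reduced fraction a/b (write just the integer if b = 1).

Let f(t,s) = #length-t paths at position s with S_1..S_t all ≥ -5.
f(t,s) = f(t-1,s-1) + f(t-1,s+1) for s ≥ -5; f(t,s) = 0 for s < -5.
t=0: f(0,0)=1
t=1: f(1,-1)=1 f(1,1)=1
t=2: f(2,-2)=1 f(2,0)=2 f(2,2)=1
t=3: f(3,-3)=1 f(3,-1)=3 f(3,1)=3 f(3,3)=1
t=4: f(4,-4)=1 f(4,-2)=4 f(4,0)=6 f(4,2)=4 f(4,4)=1
t=5: f(5,-5)=1 f(5,-3)=5 f(5,-1)=10 f(5,1)=10 f(5,3)=5 f(5,5)=1
t=6: f(6,-4)=6 f(6,-2)=15 f(6,0)=20 f(6,2)=15 f(6,4)=6 f(6,6)=1
t=7: f(7,-5)=6 f(7,-3)=21 f(7,-1)=35 f(7,1)=35 f(7,3)=21 f(7,5)=7 f(7,7)=1
t=8: f(8,-4)=27 f(8,-2)=56 f(8,0)=70 f(8,2)=56 f(8,4)=28 f(8,6)=8 f(8,8)=1
t=9: f(9,-5)=27 f(9,-3)=83 f(9,-1)=126 f(9,1)=126 f(9,3)=84 f(9,5)=36 f(9,7)=9 f(9,9)=1
t=10: f(10,-4)=110 f(10,-2)=209 f(10,0)=252 f(10,2)=210 f(10,4)=120 f(10,6)=45 f(10,8)=10 f(10,10)=1
t=11: f(11,-5)=110 f(11,-3)=319 f(11,-1)=461 f(11,1)=462 f(11,3)=330 f(11,5)=165 f(11,7)=55 f(11,9)=11 f(11,11)=1
t=12: f(12,-4)=429 f(12,-2)=780 f(12,0)=923 f(12,2)=792 f(12,4)=495 f(12,6)=220 f(12,8)=66 f(12,10)=12 f(12,12)=1
t=13: f(13,-5)=429 f(13,-3)=1209 f(13,-1)=1703 f(13,1)=1715 f(13,3)=1287 f(13,5)=715 f(13,7)=286 f(13,9)=78 f(13,11)=13 f(13,13)=1
t=14: f(14,-4)=1638 f(14,-2)=2912 f(14,0)=3418 f(14,2)=3002 f(14,4)=2002 f(14,6)=1001 f(14,8)=364 f(14,10)=91 f(14,12)=14 f(14,14)=1
t=15: f(15,-5)=1638 f(15,-3)=4550 f(15,-1)=6330 f(15,1)=6420 f(15,3)=5004 f(15,5)=3003 f(15,7)=1365 f(15,9)=455 f(15,11)=105 f(15,13)=15 f(15,15)=1
t=16: f(16,-4)=6188 f(16,-2)=10880 f(16,0)=12750 f(16,2)=11424 f(16,4)=8007 f(16,6)=4368 f(16,8)=1820 f(16,10)=560 f(16,12)=120 f(16,14)=16 f(16,16)=1
t=17: f(17,-5)=6188 f(17,-3)=17068 f(17,-1)=23630 f(17,1)=24174 f(17,3)=19431 f(17,5)=12375 f(17,7)=6188 f(17,9)=2380 f(17,11)=680 f(17,13)=136 f(17,15)=17 f(17,17)=1
t=18: f(18,-4)=23256 f(18,-2)=40698 f(18,0)=47804 f(18,2)=43605 f(18,4)=31806 f(18,6)=18563 f(18,8)=8568 f(18,10)=3060 f(18,12)=816 f(18,14)=153 f(18,16)=18 f(18,18)=1
t=19: f(19,-5)=23256 f(19,-3)=63954 f(19,-1)=88502 f(19,1)=91409 f(19,3)=75411 f(19,5)=50369 f(19,7)=27131 f(19,9)=11628 f(19,11)=3876 f(19,13)=969 f(19,15)=171 f(19,17)=19 f(19,19)=1
t=20: f(20,-4)=87210 f(20,-2)=152456 f(20,0)=179911 f(20,2)=166820 f(20,4)=125780 f(20,6)=77500 f(20,8)=38759 f(20,10)=15504 f(20,12)=4845 f(20,14)=1140 f(20,16)=190 f(20,18)=20 f(20,20)=1
t=21: f(21,-5)=87210 f(21,-3)=239666 f(21,-1)=332367 f(21,1)=346731 f(21,3)=292600 f(21,5)=203280 f(21,7)=116259 f(21,9)=54263 f(21,11)=20349 f(21,13)=5985 f(21,15)=1330 f(21,17)=210 f(21,19)=21 f(21,21)=1
t=22: f(22,-4)=326876 f(22,-2)=572033 f(22,0)=679098 f(22,2)=639331 f(22,4)=495880 f(22,6)=319539 f(22,8)=170522 f(22,10)=74612 f(22,12)=26334 f(22,14)=7315 f(22,16)=1540 f(22,18)=231 f(22,20)=22 f(22,22)=1
t=23: f(23,-5)=326876 f(23,-3)=898909 f(23,-1)=1251131 f(23,1)=1318429 f(23,3)=1135211 f(23,5)=815419 f(23,7)=490061 f(23,9)=245134 f(23,11)=100946 f(23,13)=33649 f(23,15)=8855 f(23,17)=1771 f(23,19)=253 f(23,21)=23 f(23,23)=1
t=24: f(24,-4)=1225785 f(24,-2)=2150040 f(24,0)=2569560 f(24,2)=2453640 f(24,4)=1950630 f(24,6)=1305480 f(24,8)=735195 f(24,10)=346080 f(24,12)=134595 f(24,14)=42504 f(24,16)=10626 f(24,18)=2024 f(24,20)=276 f(24,22)=24 f(24,24)=1
t=25: f(25,-5)=1225785 f(25,-3)=3375825 f(25,-1)=4719600 f(25,1)=5023200 f(25,3)=4404270 f(25,5)=3256110 f(25,7)=2040675 f(25,9)=1081275 f(25,11)=480675 f(25,13)=177099 f(25,15)=53130 f(25,17)=12650 f(25,19)=2300 f(25,21)=300 f(25,23)=25 f(25,25)=1
t=26: f(26,-4)=4601610 f(26,-2)=8095425 f(26,0)=9742800 f(26,2)=9427470 f(26,4)=7660380 f(26,6)=5296785 f(26,8)=3121950 f(26,10)=1561950 f(26,12)=657774 f(26,14)=230229 f(26,16)=65780 f(26,18)=14950 f(26,20)=2600 f(26,22)=325 f(26,24)=26 f(26,26)=1
t=27: f(27,-5)=4601610 f(27,-3)=12697035 f(27,-1)=17838225 f(27,1)=19170270 f(27,3)=17087850 f(27,5)=12957165 f(27,7)=8418735 f(27,9)=4683900 f(27,11)=2219724 f(27,13)=888003 f(27,15)=296009 f(27,17)=80730 f(27,19)=17550 f(27,21)=2925 f(27,23)=351 f(27,25)=27 f(27,27)=1
t=28: f(28,-4)=17298645 f(28,-2)=30535260 f(28,0)=37008495 f(28,2)=36258120 f(28,4)=30045015 f(28,6)=21375900 f(28,8)=13102635 f(28,10)=6903624 f(28,12)=3107727 f(28,14)=1184012 f(28,16)=376739 f(28,18)=98280 f(28,20)=20475 f(28,22)=3276 f(28,24)=378 f(28,26)=28 f(28,28)=1
Σ_s f(28,s) = 197318610
P = 197318610/268435456 = 98659305/134217728

Answer: 98659305/134217728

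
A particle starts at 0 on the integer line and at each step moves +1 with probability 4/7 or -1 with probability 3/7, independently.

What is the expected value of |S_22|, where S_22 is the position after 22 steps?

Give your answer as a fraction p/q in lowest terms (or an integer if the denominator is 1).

Answer: 17608021565686299814/3909821048582988049

Derivation:
S_22 takes values m ≡ 0 (mod 2) with |m| ≤ 22; P(S_22=m) = C(22,(22+m)/2) · (4/7)^((22+m)/2) · (3/7)^((22-m)/2).
Distribution: P(S=-22)=31381059609/3909821048582988049, P(S=-20)=920511081864/3909821048582988049, P(S=-18)=1841022163728/558545864083284007, P(S=-16)=16364641455360/558545864083284007, P(S=-14)=103642729217280/558545864083284007, P(S=-12)=497485100242944/558545864083284007, P(S=-10)=1879388156473344/558545864083284007, P(S=-8)=40093614004764672/3909821048582988049, P(S=-6)=100234035011911680/3909821048582988049, P(S=-4)=29698973336862720/558545864083284007, P(S=-2)=51478220450562048/558545864083284007, P(S=0)=74877411564453888/558545864083284007, P(S=2)=91516836356554752/558545864083284007, P(S=4)=93863421904158720/558545864083284007, P(S=6)=563180531424952320/3909821048582988049, P(S=8)=400483933457743872/3909821048582988049, P(S=10)=33373661121478656/558545864083284007, P(S=12)=15705252292460544/558545864083284007, P(S=14)=5816760108318720/558545864083284007, P(S=16)=1632774767247360/558545864083284007, P(S=18)=326554953449472/558545864083284007, P(S=20)=290271069732864/3909821048582988049, P(S=22)=17592186044416/3909821048582988049
E[|S_22|] = Σ_m |m|·P(S_22=m) = 17608021565686299814/3909821048582988049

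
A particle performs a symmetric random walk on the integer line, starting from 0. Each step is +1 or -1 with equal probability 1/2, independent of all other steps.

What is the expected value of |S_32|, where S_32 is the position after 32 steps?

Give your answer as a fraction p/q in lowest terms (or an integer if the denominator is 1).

S_32 takes values m ≡ 0 (mod 2) with |m| ≤ 32; P(S_32=m) = C(32,(32+m)/2)/2^32.
Total paths: 2^32 = 4294967296
Distribution: P(S=-32)=1/4294967296, P(S=-30)=32/4294967296, P(S=-28)=496/4294967296, P(S=-26)=4960/4294967296, P(S=-24)=35960/4294967296, P(S=-22)=201376/4294967296, P(S=-20)=906192/4294967296, P(S=-18)=3365856/4294967296, P(S=-16)=10518300/4294967296, P(S=-14)=28048800/4294967296, P(S=-12)=64512240/4294967296, P(S=-10)=129024480/4294967296, P(S=-8)=225792840/4294967296, P(S=-6)=347373600/4294967296, P(S=-4)=471435600/4294967296, P(S=-2)=565722720/4294967296, P(S=0)=601080390/4294967296, P(S=2)=565722720/4294967296, P(S=4)=471435600/4294967296, P(S=6)=347373600/4294967296, P(S=8)=225792840/4294967296, P(S=10)=129024480/4294967296, P(S=12)=64512240/4294967296, P(S=14)=28048800/4294967296, P(S=16)=10518300/4294967296, P(S=18)=3365856/4294967296, P(S=20)=906192/4294967296, P(S=22)=201376/4294967296, P(S=24)=35960/4294967296, P(S=26)=4960/4294967296, P(S=28)=496/4294967296, P(S=30)=32/4294967296, P(S=32)=1/4294967296
E[|S_32|] = Σ_m |m|·P(S_32=m) = 19234572480/4294967296 = 300540195/67108864

Answer: 300540195/67108864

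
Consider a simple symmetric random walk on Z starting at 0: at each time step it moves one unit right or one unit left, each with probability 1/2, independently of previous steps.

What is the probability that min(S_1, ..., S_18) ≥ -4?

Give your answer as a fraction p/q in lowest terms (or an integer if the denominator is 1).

Let f(t,s) = #length-t paths at position s with S_1..S_t all ≥ -4.
f(t,s) = f(t-1,s-1) + f(t-1,s+1) for s ≥ -4; f(t,s) = 0 for s < -4.
t=0: f(0,0)=1
t=1: f(1,-1)=1 f(1,1)=1
t=2: f(2,-2)=1 f(2,0)=2 f(2,2)=1
t=3: f(3,-3)=1 f(3,-1)=3 f(3,1)=3 f(3,3)=1
t=4: f(4,-4)=1 f(4,-2)=4 f(4,0)=6 f(4,2)=4 f(4,4)=1
t=5: f(5,-3)=5 f(5,-1)=10 f(5,1)=10 f(5,3)=5 f(5,5)=1
t=6: f(6,-4)=5 f(6,-2)=15 f(6,0)=20 f(6,2)=15 f(6,4)=6 f(6,6)=1
t=7: f(7,-3)=20 f(7,-1)=35 f(7,1)=35 f(7,3)=21 f(7,5)=7 f(7,7)=1
t=8: f(8,-4)=20 f(8,-2)=55 f(8,0)=70 f(8,2)=56 f(8,4)=28 f(8,6)=8 f(8,8)=1
t=9: f(9,-3)=75 f(9,-1)=125 f(9,1)=126 f(9,3)=84 f(9,5)=36 f(9,7)=9 f(9,9)=1
t=10: f(10,-4)=75 f(10,-2)=200 f(10,0)=251 f(10,2)=210 f(10,4)=120 f(10,6)=45 f(10,8)=10 f(10,10)=1
t=11: f(11,-3)=275 f(11,-1)=451 f(11,1)=461 f(11,3)=330 f(11,5)=165 f(11,7)=55 f(11,9)=11 f(11,11)=1
t=12: f(12,-4)=275 f(12,-2)=726 f(12,0)=912 f(12,2)=791 f(12,4)=495 f(12,6)=220 f(12,8)=66 f(12,10)=12 f(12,12)=1
t=13: f(13,-3)=1001 f(13,-1)=1638 f(13,1)=1703 f(13,3)=1286 f(13,5)=715 f(13,7)=286 f(13,9)=78 f(13,11)=13 f(13,13)=1
t=14: f(14,-4)=1001 f(14,-2)=2639 f(14,0)=3341 f(14,2)=2989 f(14,4)=2001 f(14,6)=1001 f(14,8)=364 f(14,10)=91 f(14,12)=14 f(14,14)=1
t=15: f(15,-3)=3640 f(15,-1)=5980 f(15,1)=6330 f(15,3)=4990 f(15,5)=3002 f(15,7)=1365 f(15,9)=455 f(15,11)=105 f(15,13)=15 f(15,15)=1
t=16: f(16,-4)=3640 f(16,-2)=9620 f(16,0)=12310 f(16,2)=11320 f(16,4)=7992 f(16,6)=4367 f(16,8)=1820 f(16,10)=560 f(16,12)=120 f(16,14)=16 f(16,16)=1
t=17: f(17,-3)=13260 f(17,-1)=21930 f(17,1)=23630 f(17,3)=19312 f(17,5)=12359 f(17,7)=6187 f(17,9)=2380 f(17,11)=680 f(17,13)=136 f(17,15)=17 f(17,17)=1
t=18: f(18,-4)=13260 f(18,-2)=35190 f(18,0)=45560 f(18,2)=42942 f(18,4)=31671 f(18,6)=18546 f(18,8)=8567 f(18,10)=3060 f(18,12)=816 f(18,14)=153 f(18,16)=18 f(18,18)=1
Σ_s f(18,s) = 199784
P = 199784/262144 = 24973/32768

Answer: 24973/32768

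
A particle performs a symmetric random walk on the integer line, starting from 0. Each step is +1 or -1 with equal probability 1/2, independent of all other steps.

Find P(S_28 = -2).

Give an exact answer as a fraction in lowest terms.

To reach position -2 after 28 steps: need 13 steps of +1 and 15 of -1.
Favorable paths: C(28,13) = 37442160
Total paths: 2^28 = 268435456
P = 37442160/268435456 = 2340135/16777216

Answer: 2340135/16777216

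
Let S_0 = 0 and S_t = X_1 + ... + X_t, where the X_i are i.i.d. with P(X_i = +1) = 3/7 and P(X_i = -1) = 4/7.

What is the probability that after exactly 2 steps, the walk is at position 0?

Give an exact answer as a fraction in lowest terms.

Answer: 24/49

Derivation:
To be at 0 after 2 steps: need exactly 1 step of +1 and 1 of -1.
Number of such sequences: C(2,1) = 2
Each has probability (3/7)^1 · (4/7)^1 = 12/49
P = 2 · 12/49 = 24/49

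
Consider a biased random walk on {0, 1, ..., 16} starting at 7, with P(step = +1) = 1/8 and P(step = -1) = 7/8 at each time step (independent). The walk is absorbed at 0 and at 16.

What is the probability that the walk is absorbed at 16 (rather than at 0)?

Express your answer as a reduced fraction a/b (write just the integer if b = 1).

Biased walk: p = 1/8, q = 7/8, r = q/p = 7
Gambler's ruin: P(hit 16 before 0 | start at 7) = (1 - r^a)/(1 - r^N)
r^7 = 823543; r^16 = 33232930569601
P = (1 - 823543) / (1 - 33232930569601) = -823542 / -33232930569600 = 137257/5538821761600

Answer: 137257/5538821761600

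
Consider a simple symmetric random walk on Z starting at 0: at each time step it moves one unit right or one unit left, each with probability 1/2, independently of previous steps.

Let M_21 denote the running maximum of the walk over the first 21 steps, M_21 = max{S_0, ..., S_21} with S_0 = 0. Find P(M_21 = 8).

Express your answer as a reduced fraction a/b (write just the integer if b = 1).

Answer: 6783/262144

Derivation:
Let M_21 = max(S_0,...,S_21). Use the reflection principle: for j ≥ 1, #{paths with M_21 ≥ j} = #{S_21 ≥ j} + #{S_21 ≥ j+1}.
By reflection, #{M_21 ≥ 8} = #{S_21 ≥ 8} + #{S_21 ≥ 9} = 82160 + 82160 = 164320.
#{M_21 ≥ 9} = #{S_21 ≥ 9} + #{S_21 ≥ 10} = 82160 + 27896 = 110056.
#{M_21 = 8} = 164320 - 110056 = 54264.
P(M_21 = 8) = 54264/2097152 = 6783/262144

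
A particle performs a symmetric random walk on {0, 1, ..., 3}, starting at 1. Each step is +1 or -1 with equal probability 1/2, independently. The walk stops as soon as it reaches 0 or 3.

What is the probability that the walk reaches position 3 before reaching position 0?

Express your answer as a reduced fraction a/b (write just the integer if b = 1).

Symmetric walk (p = 1/2): the harmonic-function argument gives P(hit 3 before 0 | start at 1) = a/N.
P = 1/3 = 1/3

Answer: 1/3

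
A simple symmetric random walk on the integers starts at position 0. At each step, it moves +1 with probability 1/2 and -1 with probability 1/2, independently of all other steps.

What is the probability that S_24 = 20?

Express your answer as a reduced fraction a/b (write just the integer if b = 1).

Answer: 69/4194304

Derivation:
To reach position 20 after 24 steps: need 22 steps of +1 and 2 of -1.
Favorable paths: C(24,22) = 276
Total paths: 2^24 = 16777216
P = 276/16777216 = 69/4194304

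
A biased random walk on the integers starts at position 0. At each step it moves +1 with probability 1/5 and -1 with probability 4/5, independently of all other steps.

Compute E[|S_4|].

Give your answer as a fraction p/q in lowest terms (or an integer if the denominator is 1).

Answer: 1572/625

Derivation:
S_4 takes values m ≡ 0 (mod 2) with |m| ≤ 4; P(S_4=m) = C(4,(4+m)/2) · (1/5)^((4+m)/2) · (4/5)^((4-m)/2).
Distribution: P(S=-4)=256/625, P(S=-2)=256/625, P(S=0)=96/625, P(S=2)=16/625, P(S=4)=1/625
E[|S_4|] = Σ_m |m|·P(S_4=m) = 1572/625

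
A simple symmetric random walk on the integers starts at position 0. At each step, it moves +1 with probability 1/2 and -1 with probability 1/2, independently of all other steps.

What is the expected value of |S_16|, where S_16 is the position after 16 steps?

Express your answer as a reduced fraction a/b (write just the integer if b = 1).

S_16 takes values m ≡ 0 (mod 2) with |m| ≤ 16; P(S_16=m) = C(16,(16+m)/2)/2^16.
Total paths: 2^16 = 65536
Distribution: P(S=-16)=1/65536, P(S=-14)=16/65536, P(S=-12)=120/65536, P(S=-10)=560/65536, P(S=-8)=1820/65536, P(S=-6)=4368/65536, P(S=-4)=8008/65536, P(S=-2)=11440/65536, P(S=0)=12870/65536, P(S=2)=11440/65536, P(S=4)=8008/65536, P(S=6)=4368/65536, P(S=8)=1820/65536, P(S=10)=560/65536, P(S=12)=120/65536, P(S=14)=16/65536, P(S=16)=1/65536
E[|S_16|] = Σ_m |m|·P(S_16=m) = 205920/65536 = 6435/2048

Answer: 6435/2048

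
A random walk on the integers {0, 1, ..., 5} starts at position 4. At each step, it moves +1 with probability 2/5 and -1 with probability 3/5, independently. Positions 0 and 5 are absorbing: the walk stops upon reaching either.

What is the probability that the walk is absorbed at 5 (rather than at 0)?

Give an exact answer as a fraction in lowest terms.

Biased walk: p = 2/5, q = 3/5, r = q/p = 3/2
Gambler's ruin: P(hit 5 before 0 | start at 4) = (1 - r^a)/(1 - r^N)
r^4 = 81/16; r^5 = 243/32
P = (1 - 81/16) / (1 - 243/32) = -65/16 / -211/32 = 130/211

Answer: 130/211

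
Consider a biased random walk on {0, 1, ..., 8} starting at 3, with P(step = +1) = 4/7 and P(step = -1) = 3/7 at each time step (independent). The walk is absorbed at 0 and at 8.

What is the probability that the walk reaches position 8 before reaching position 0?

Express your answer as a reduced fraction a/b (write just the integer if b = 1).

Biased walk: p = 4/7, q = 3/7, r = q/p = 3/4
Gambler's ruin: P(hit 8 before 0 | start at 3) = (1 - r^a)/(1 - r^N)
r^3 = 27/64; r^8 = 6561/65536
P = (1 - 27/64) / (1 - 6561/65536) = 37/64 / 58975/65536 = 37888/58975

Answer: 37888/58975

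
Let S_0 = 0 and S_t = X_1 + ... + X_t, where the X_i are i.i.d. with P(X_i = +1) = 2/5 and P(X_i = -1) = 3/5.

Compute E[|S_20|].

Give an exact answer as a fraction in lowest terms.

S_20 takes values m ≡ 0 (mod 2) with |m| ≤ 20; P(S_20=m) = C(20,(20+m)/2) · (2/5)^((20+m)/2) · (3/5)^((20-m)/2).
Distribution: P(S=-20)=3486784401/95367431640625, P(S=-18)=9298091736/19073486328125, P(S=-16)=58887914328/19073486328125, P(S=-14)=235551657312/19073486328125, P(S=-12)=667396362384/19073486328125, P(S=-10)=7118894532096/95367431640625, P(S=-8)=2372964844032/19073486328125, P(S=-6)=3163953125376/19073486328125, P(S=-4)=3427615885824/19073486328125, P(S=-2)=3046769676288/19073486328125, P(S=0)=11171488813056/95367431640625, P(S=2)=1354119856128/19073486328125, P(S=4)=677059928064/19073486328125, P(S=6)=277768175616/19073486328125, P(S=8)=92589391872/19073486328125, P(S=10)=123452522496/95367431640625, P(S=12)=5143855104/19073486328125, P(S=14)=806879232/19073486328125, P(S=16)=89653248/19073486328125, P(S=18)=6291456/19073486328125, P(S=20)=1048576/95367431640625
E[|S_20|] = Σ_m |m|·P(S_20=m) = 92584511554804/19073486328125

Answer: 92584511554804/19073486328125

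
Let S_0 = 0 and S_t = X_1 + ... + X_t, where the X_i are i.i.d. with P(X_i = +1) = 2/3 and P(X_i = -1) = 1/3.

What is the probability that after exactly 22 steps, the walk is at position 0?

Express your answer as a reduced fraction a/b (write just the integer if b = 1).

To be at 0 after 22 steps: need exactly 11 steps of +1 and 11 of -1.
Number of such sequences: C(22,11) = 705432
Each has probability (2/3)^11 · (1/3)^11 = 2048/31381059609
P = 705432 · 2048/31381059609 = 481574912/10460353203

Answer: 481574912/10460353203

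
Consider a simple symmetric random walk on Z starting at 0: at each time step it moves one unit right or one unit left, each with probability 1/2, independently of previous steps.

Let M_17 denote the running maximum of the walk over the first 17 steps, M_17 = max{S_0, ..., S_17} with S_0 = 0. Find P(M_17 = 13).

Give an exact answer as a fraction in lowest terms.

Let M_17 = max(S_0,...,S_17). Use the reflection principle: for j ≥ 1, #{paths with M_17 ≥ j} = #{S_17 ≥ j} + #{S_17 ≥ j+1}.
By reflection, #{M_17 ≥ 13} = #{S_17 ≥ 13} + #{S_17 ≥ 14} = 154 + 18 = 172.
#{M_17 ≥ 14} = #{S_17 ≥ 14} + #{S_17 ≥ 15} = 18 + 18 = 36.
#{M_17 = 13} = 172 - 36 = 136.
P(M_17 = 13) = 136/131072 = 17/16384

Answer: 17/16384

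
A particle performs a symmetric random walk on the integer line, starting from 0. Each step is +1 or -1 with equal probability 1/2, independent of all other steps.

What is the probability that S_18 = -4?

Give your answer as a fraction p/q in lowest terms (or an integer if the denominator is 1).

To reach position -4 after 18 steps: need 7 steps of +1 and 11 of -1.
Favorable paths: C(18,7) = 31824
Total paths: 2^18 = 262144
P = 31824/262144 = 1989/16384

Answer: 1989/16384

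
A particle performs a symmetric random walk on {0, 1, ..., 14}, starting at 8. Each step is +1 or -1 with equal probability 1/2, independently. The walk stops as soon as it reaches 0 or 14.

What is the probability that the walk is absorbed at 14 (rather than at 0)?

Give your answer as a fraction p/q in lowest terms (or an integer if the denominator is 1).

Answer: 4/7

Derivation:
Symmetric walk (p = 1/2): the harmonic-function argument gives P(hit 14 before 0 | start at 8) = a/N.
P = 8/14 = 4/7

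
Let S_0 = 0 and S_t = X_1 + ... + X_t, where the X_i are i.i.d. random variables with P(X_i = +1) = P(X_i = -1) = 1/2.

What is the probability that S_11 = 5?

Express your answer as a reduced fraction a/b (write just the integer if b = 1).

Answer: 165/2048

Derivation:
To reach position 5 after 11 steps: need 8 steps of +1 and 3 of -1.
Favorable paths: C(11,8) = 165
Total paths: 2^11 = 2048
P = 165/2048 = 165/2048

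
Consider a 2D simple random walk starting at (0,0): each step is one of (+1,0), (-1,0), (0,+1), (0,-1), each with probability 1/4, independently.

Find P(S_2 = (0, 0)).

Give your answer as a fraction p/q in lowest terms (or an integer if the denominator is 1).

Answer: 1/4

Derivation:
Let h be the number of horizontal steps (so 2-h are vertical). To end at (0,0) need (h+0)/2 right-steps and ((2-h)+0)/2 up-steps.
Sum over h with 0 ≤ h ≤ 2, h ≡ 0 (mod 2), 2-h ≡ 0 (mod 2):
h=0: C(2,0)·C(0,0)·C(2,1) = 1·1·2 = 2
h=2: C(2,2)·C(2,1)·C(0,0) = 1·2·1 = 2
Total favorable: 4
Total paths: 4^2 = 16
P = 4/16 = 1/4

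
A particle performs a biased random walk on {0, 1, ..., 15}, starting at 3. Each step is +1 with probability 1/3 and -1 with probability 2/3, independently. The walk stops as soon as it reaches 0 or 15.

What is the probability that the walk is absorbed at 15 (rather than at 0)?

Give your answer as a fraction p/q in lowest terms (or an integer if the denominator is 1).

Answer: 1/4681

Derivation:
Biased walk: p = 1/3, q = 2/3, r = q/p = 2
Gambler's ruin: P(hit 15 before 0 | start at 3) = (1 - r^a)/(1 - r^N)
r^3 = 8; r^15 = 32768
P = (1 - 8) / (1 - 32768) = -7 / -32767 = 1/4681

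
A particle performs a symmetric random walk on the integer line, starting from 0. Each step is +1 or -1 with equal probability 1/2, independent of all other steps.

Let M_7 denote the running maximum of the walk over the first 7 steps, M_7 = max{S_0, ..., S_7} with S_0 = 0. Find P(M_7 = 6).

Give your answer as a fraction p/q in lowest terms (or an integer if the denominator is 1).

Let M_7 = max(S_0,...,S_7). Use the reflection principle: for j ≥ 1, #{paths with M_7 ≥ j} = #{S_7 ≥ j} + #{S_7 ≥ j+1}.
By reflection, #{M_7 ≥ 6} = #{S_7 ≥ 6} + #{S_7 ≥ 7} = 1 + 1 = 2.
#{M_7 ≥ 7} = #{S_7 ≥ 7} + #{S_7 ≥ 8} = 1 + 0 = 1.
#{M_7 = 6} = 2 - 1 = 1.
P(M_7 = 6) = 1/128 = 1/128

Answer: 1/128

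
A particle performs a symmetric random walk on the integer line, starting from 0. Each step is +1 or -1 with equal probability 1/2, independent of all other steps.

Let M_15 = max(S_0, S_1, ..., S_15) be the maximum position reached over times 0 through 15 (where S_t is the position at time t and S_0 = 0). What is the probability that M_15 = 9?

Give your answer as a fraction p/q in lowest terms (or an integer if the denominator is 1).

Let M_15 = max(S_0,...,S_15). Use the reflection principle: for j ≥ 1, #{paths with M_15 ≥ j} = #{S_15 ≥ j} + #{S_15 ≥ j+1}.
By reflection, #{M_15 ≥ 9} = #{S_15 ≥ 9} + #{S_15 ≥ 10} = 576 + 121 = 697.
#{M_15 ≥ 10} = #{S_15 ≥ 10} + #{S_15 ≥ 11} = 121 + 121 = 242.
#{M_15 = 9} = 697 - 242 = 455.
P(M_15 = 9) = 455/32768 = 455/32768

Answer: 455/32768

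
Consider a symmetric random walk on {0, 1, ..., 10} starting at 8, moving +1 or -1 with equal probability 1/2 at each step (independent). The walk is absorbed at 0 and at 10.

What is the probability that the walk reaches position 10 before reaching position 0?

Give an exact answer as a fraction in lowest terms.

Answer: 4/5

Derivation:
Symmetric walk (p = 1/2): the harmonic-function argument gives P(hit 10 before 0 | start at 8) = a/N.
P = 8/10 = 4/5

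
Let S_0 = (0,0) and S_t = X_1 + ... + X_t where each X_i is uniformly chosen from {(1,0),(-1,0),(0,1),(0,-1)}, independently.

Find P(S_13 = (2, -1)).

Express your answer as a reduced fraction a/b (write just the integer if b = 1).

Answer: 552123/16777216

Derivation:
Let h be the number of horizontal steps (so 13-h are vertical). To end at (2,-1) need (h+2)/2 right-steps and ((13-h)-1)/2 up-steps.
Sum over h with 2 ≤ h ≤ 12, h ≡ 0 (mod 2), 13-h ≡ 1 (mod 2):
h=2: C(13,2)·C(2,2)·C(11,5) = 78·1·462 = 36036
h=4: C(13,4)·C(4,3)·C(9,4) = 715·4·126 = 360360
h=6: C(13,6)·C(6,4)·C(7,3) = 1716·15·35 = 900900
h=8: C(13,8)·C(8,5)·C(5,2) = 1287·56·10 = 720720
h=10: C(13,10)·C(10,6)·C(3,1) = 286·210·3 = 180180
h=12: C(13,12)·C(12,7)·C(1,0) = 13·792·1 = 10296
Total favorable: 2208492
Total paths: 4^13 = 67108864
P = 2208492/67108864 = 552123/16777216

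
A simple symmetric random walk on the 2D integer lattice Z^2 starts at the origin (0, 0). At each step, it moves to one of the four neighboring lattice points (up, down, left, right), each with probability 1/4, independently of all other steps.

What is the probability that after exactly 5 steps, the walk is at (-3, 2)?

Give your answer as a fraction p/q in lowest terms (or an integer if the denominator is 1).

Answer: 5/512

Derivation:
Let h be the number of horizontal steps (so 5-h are vertical). To end at (-3,2) need (h-3)/2 right-steps and ((5-h)+2)/2 up-steps.
Sum over h with 3 ≤ h ≤ 3, h ≡ 1 (mod 2), 5-h ≡ 0 (mod 2):
h=3: C(5,3)·C(3,0)·C(2,2) = 10·1·1 = 10
Total favorable: 10
Total paths: 4^5 = 1024
P = 10/1024 = 5/512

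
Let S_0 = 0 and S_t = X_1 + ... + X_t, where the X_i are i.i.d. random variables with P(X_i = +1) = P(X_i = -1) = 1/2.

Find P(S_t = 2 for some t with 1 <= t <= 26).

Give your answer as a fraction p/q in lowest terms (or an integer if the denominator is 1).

Count via complement. Let g(t,s) = #length-t paths at position s with S_1..S_t all ≠ 2.
g(t,s) = g(t-1,s-1) + g(t-1,s+1) for s ≠ 2; g(t,2) = 0.
t=0: g(0,0)=1
t=1: g(1,-1)=1 g(1,1)=1
t=2: g(2,-2)=1 g(2,0)=2
t=3: g(3,-3)=1 g(3,-1)=3 g(3,1)=2
t=4: g(4,-4)=1 g(4,-2)=4 g(4,0)=5
t=5: g(5,-5)=1 g(5,-3)=5 g(5,-1)=9 g(5,1)=5
t=6: g(6,-6)=1 g(6,-4)=6 g(6,-2)=14 g(6,0)=14
t=7: g(7,-7)=1 g(7,-5)=7 g(7,-3)=20 g(7,-1)=28 g(7,1)=14
t=8: g(8,-8)=1 g(8,-6)=8 g(8,-4)=27 g(8,-2)=48 g(8,0)=42
t=9: g(9,-9)=1 g(9,-7)=9 g(9,-5)=35 g(9,-3)=75 g(9,-1)=90 g(9,1)=42
t=10: g(10,-10)=1 g(10,-8)=10 g(10,-6)=44 g(10,-4)=110 g(10,-2)=165 g(10,0)=132
t=11: g(11,-11)=1 g(11,-9)=11 g(11,-7)=54 g(11,-5)=154 g(11,-3)=275 g(11,-1)=297 g(11,1)=132
t=12: g(12,-12)=1 g(12,-10)=12 g(12,-8)=65 g(12,-6)=208 g(12,-4)=429 g(12,-2)=572 g(12,0)=429
t=13: g(13,-13)=1 g(13,-11)=13 g(13,-9)=77 g(13,-7)=273 g(13,-5)=637 g(13,-3)=1001 g(13,-1)=1001 g(13,1)=429
t=14: g(14,-14)=1 g(14,-12)=14 g(14,-10)=90 g(14,-8)=350 g(14,-6)=910 g(14,-4)=1638 g(14,-2)=2002 g(14,0)=1430
t=15: g(15,-15)=1 g(15,-13)=15 g(15,-11)=104 g(15,-9)=440 g(15,-7)=1260 g(15,-5)=2548 g(15,-3)=3640 g(15,-1)=3432 g(15,1)=1430
t=16: g(16,-16)=1 g(16,-14)=16 g(16,-12)=119 g(16,-10)=544 g(16,-8)=1700 g(16,-6)=3808 g(16,-4)=6188 g(16,-2)=7072 g(16,0)=4862
t=17: g(17,-17)=1 g(17,-15)=17 g(17,-13)=135 g(17,-11)=663 g(17,-9)=2244 g(17,-7)=5508 g(17,-5)=9996 g(17,-3)=13260 g(17,-1)=11934 g(17,1)=4862
t=18: g(18,-18)=1 g(18,-16)=18 g(18,-14)=152 g(18,-12)=798 g(18,-10)=2907 g(18,-8)=7752 g(18,-6)=15504 g(18,-4)=23256 g(18,-2)=25194 g(18,0)=16796
t=19: g(19,-19)=1 g(19,-17)=19 g(19,-15)=170 g(19,-13)=950 g(19,-11)=3705 g(19,-9)=10659 g(19,-7)=23256 g(19,-5)=38760 g(19,-3)=48450 g(19,-1)=41990 g(19,1)=16796
t=20: g(20,-20)=1 g(20,-18)=20 g(20,-16)=189 g(20,-14)=1120 g(20,-12)=4655 g(20,-10)=14364 g(20,-8)=33915 g(20,-6)=62016 g(20,-4)=87210 g(20,-2)=90440 g(20,0)=58786
t=21: g(21,-21)=1 g(21,-19)=21 g(21,-17)=209 g(21,-15)=1309 g(21,-13)=5775 g(21,-11)=19019 g(21,-9)=48279 g(21,-7)=95931 g(21,-5)=149226 g(21,-3)=177650 g(21,-1)=149226 g(21,1)=58786
t=22: g(22,-22)=1 g(22,-20)=22 g(22,-18)=230 g(22,-16)=1518 g(22,-14)=7084 g(22,-12)=24794 g(22,-10)=67298 g(22,-8)=144210 g(22,-6)=245157 g(22,-4)=326876 g(22,-2)=326876 g(22,0)=208012
t=23: g(23,-23)=1 g(23,-21)=23 g(23,-19)=252 g(23,-17)=1748 g(23,-15)=8602 g(23,-13)=31878 g(23,-11)=92092 g(23,-9)=211508 g(23,-7)=389367 g(23,-5)=572033 g(23,-3)=653752 g(23,-1)=534888 g(23,1)=208012
t=24: g(24,-24)=1 g(24,-22)=24 g(24,-20)=275 g(24,-18)=2000 g(24,-16)=10350 g(24,-14)=40480 g(24,-12)=123970 g(24,-10)=303600 g(24,-8)=600875 g(24,-6)=961400 g(24,-4)=1225785 g(24,-2)=1188640 g(24,0)=742900
t=25: g(25,-25)=1 g(25,-23)=25 g(25,-21)=299 g(25,-19)=2275 g(25,-17)=12350 g(25,-15)=50830 g(25,-13)=164450 g(25,-11)=427570 g(25,-9)=904475 g(25,-7)=1562275 g(25,-5)=2187185 g(25,-3)=2414425 g(25,-1)=1931540 g(25,1)=742900
t=26: g(26,-26)=1 g(26,-24)=26 g(26,-22)=324 g(26,-20)=2574 g(26,-18)=14625 g(26,-16)=63180 g(26,-14)=215280 g(26,-12)=592020 g(26,-10)=1332045 g(26,-8)=2466750 g(26,-6)=3749460 g(26,-4)=4601610 g(26,-2)=4345965 g(26,0)=2674440
Paths never hitting 2: Σ_s g(26,s) = 20058300
Paths hitting 2: 2^26 - 20058300 = 47050564
P = 47050564/67108864 = 11762641/16777216

Answer: 11762641/16777216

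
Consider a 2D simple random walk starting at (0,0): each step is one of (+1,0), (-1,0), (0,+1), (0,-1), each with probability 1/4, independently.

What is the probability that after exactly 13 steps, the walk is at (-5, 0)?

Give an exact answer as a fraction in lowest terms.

Let h be the number of horizontal steps (so 13-h are vertical). To end at (-5,0) need (h-5)/2 right-steps and ((13-h)+0)/2 up-steps.
Sum over h with 5 ≤ h ≤ 13, h ≡ 1 (mod 2), 13-h ≡ 0 (mod 2):
h=5: C(13,5)·C(5,0)·C(8,4) = 1287·1·70 = 90090
h=7: C(13,7)·C(7,1)·C(6,3) = 1716·7·20 = 240240
h=9: C(13,9)·C(9,2)·C(4,2) = 715·36·6 = 154440
h=11: C(13,11)·C(11,3)·C(2,1) = 78·165·2 = 25740
h=13: C(13,13)·C(13,4)·C(0,0) = 1·715·1 = 715
Total favorable: 511225
Total paths: 4^13 = 67108864
P = 511225/67108864 = 511225/67108864

Answer: 511225/67108864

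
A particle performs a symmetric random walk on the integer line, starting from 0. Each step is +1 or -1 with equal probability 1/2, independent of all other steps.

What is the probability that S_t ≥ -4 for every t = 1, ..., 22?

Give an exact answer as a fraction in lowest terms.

Let f(t,s) = #length-t paths at position s with S_1..S_t all ≥ -4.
f(t,s) = f(t-1,s-1) + f(t-1,s+1) for s ≥ -4; f(t,s) = 0 for s < -4.
t=0: f(0,0)=1
t=1: f(1,-1)=1 f(1,1)=1
t=2: f(2,-2)=1 f(2,0)=2 f(2,2)=1
t=3: f(3,-3)=1 f(3,-1)=3 f(3,1)=3 f(3,3)=1
t=4: f(4,-4)=1 f(4,-2)=4 f(4,0)=6 f(4,2)=4 f(4,4)=1
t=5: f(5,-3)=5 f(5,-1)=10 f(5,1)=10 f(5,3)=5 f(5,5)=1
t=6: f(6,-4)=5 f(6,-2)=15 f(6,0)=20 f(6,2)=15 f(6,4)=6 f(6,6)=1
t=7: f(7,-3)=20 f(7,-1)=35 f(7,1)=35 f(7,3)=21 f(7,5)=7 f(7,7)=1
t=8: f(8,-4)=20 f(8,-2)=55 f(8,0)=70 f(8,2)=56 f(8,4)=28 f(8,6)=8 f(8,8)=1
t=9: f(9,-3)=75 f(9,-1)=125 f(9,1)=126 f(9,3)=84 f(9,5)=36 f(9,7)=9 f(9,9)=1
t=10: f(10,-4)=75 f(10,-2)=200 f(10,0)=251 f(10,2)=210 f(10,4)=120 f(10,6)=45 f(10,8)=10 f(10,10)=1
t=11: f(11,-3)=275 f(11,-1)=451 f(11,1)=461 f(11,3)=330 f(11,5)=165 f(11,7)=55 f(11,9)=11 f(11,11)=1
t=12: f(12,-4)=275 f(12,-2)=726 f(12,0)=912 f(12,2)=791 f(12,4)=495 f(12,6)=220 f(12,8)=66 f(12,10)=12 f(12,12)=1
t=13: f(13,-3)=1001 f(13,-1)=1638 f(13,1)=1703 f(13,3)=1286 f(13,5)=715 f(13,7)=286 f(13,9)=78 f(13,11)=13 f(13,13)=1
t=14: f(14,-4)=1001 f(14,-2)=2639 f(14,0)=3341 f(14,2)=2989 f(14,4)=2001 f(14,6)=1001 f(14,8)=364 f(14,10)=91 f(14,12)=14 f(14,14)=1
t=15: f(15,-3)=3640 f(15,-1)=5980 f(15,1)=6330 f(15,3)=4990 f(15,5)=3002 f(15,7)=1365 f(15,9)=455 f(15,11)=105 f(15,13)=15 f(15,15)=1
t=16: f(16,-4)=3640 f(16,-2)=9620 f(16,0)=12310 f(16,2)=11320 f(16,4)=7992 f(16,6)=4367 f(16,8)=1820 f(16,10)=560 f(16,12)=120 f(16,14)=16 f(16,16)=1
t=17: f(17,-3)=13260 f(17,-1)=21930 f(17,1)=23630 f(17,3)=19312 f(17,5)=12359 f(17,7)=6187 f(17,9)=2380 f(17,11)=680 f(17,13)=136 f(17,15)=17 f(17,17)=1
t=18: f(18,-4)=13260 f(18,-2)=35190 f(18,0)=45560 f(18,2)=42942 f(18,4)=31671 f(18,6)=18546 f(18,8)=8567 f(18,10)=3060 f(18,12)=816 f(18,14)=153 f(18,16)=18 f(18,18)=1
t=19: f(19,-3)=48450 f(19,-1)=80750 f(19,1)=88502 f(19,3)=74613 f(19,5)=50217 f(19,7)=27113 f(19,9)=11627 f(19,11)=3876 f(19,13)=969 f(19,15)=171 f(19,17)=19 f(19,19)=1
t=20: f(20,-4)=48450 f(20,-2)=129200 f(20,0)=169252 f(20,2)=163115 f(20,4)=124830 f(20,6)=77330 f(20,8)=38740 f(20,10)=15503 f(20,12)=4845 f(20,14)=1140 f(20,16)=190 f(20,18)=20 f(20,20)=1
t=21: f(21,-3)=177650 f(21,-1)=298452 f(21,1)=332367 f(21,3)=287945 f(21,5)=202160 f(21,7)=116070 f(21,9)=54243 f(21,11)=20348 f(21,13)=5985 f(21,15)=1330 f(21,17)=210 f(21,19)=21 f(21,21)=1
t=22: f(22,-4)=177650 f(22,-2)=476102 f(22,0)=630819 f(22,2)=620312 f(22,4)=490105 f(22,6)=318230 f(22,8)=170313 f(22,10)=74591 f(22,12)=26333 f(22,14)=7315 f(22,16)=1540 f(22,18)=231 f(22,20)=22 f(22,22)=1
Σ_s f(22,s) = 2993564
P = 2993564/4194304 = 748391/1048576

Answer: 748391/1048576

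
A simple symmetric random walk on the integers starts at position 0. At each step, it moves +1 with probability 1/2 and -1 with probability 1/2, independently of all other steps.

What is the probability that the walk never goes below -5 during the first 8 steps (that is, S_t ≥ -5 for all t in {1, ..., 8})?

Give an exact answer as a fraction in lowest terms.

Answer: 123/128

Derivation:
Let f(t,s) = #length-t paths at position s with S_1..S_t all ≥ -5.
f(t,s) = f(t-1,s-1) + f(t-1,s+1) for s ≥ -5; f(t,s) = 0 for s < -5.
t=0: f(0,0)=1
t=1: f(1,-1)=1 f(1,1)=1
t=2: f(2,-2)=1 f(2,0)=2 f(2,2)=1
t=3: f(3,-3)=1 f(3,-1)=3 f(3,1)=3 f(3,3)=1
t=4: f(4,-4)=1 f(4,-2)=4 f(4,0)=6 f(4,2)=4 f(4,4)=1
t=5: f(5,-5)=1 f(5,-3)=5 f(5,-1)=10 f(5,1)=10 f(5,3)=5 f(5,5)=1
t=6: f(6,-4)=6 f(6,-2)=15 f(6,0)=20 f(6,2)=15 f(6,4)=6 f(6,6)=1
t=7: f(7,-5)=6 f(7,-3)=21 f(7,-1)=35 f(7,1)=35 f(7,3)=21 f(7,5)=7 f(7,7)=1
t=8: f(8,-4)=27 f(8,-2)=56 f(8,0)=70 f(8,2)=56 f(8,4)=28 f(8,6)=8 f(8,8)=1
Σ_s f(8,s) = 246
P = 246/256 = 123/128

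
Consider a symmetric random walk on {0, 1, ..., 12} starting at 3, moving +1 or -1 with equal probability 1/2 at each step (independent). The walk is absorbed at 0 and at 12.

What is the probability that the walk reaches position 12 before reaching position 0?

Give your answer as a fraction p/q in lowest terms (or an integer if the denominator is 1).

Answer: 1/4

Derivation:
Symmetric walk (p = 1/2): the harmonic-function argument gives P(hit 12 before 0 | start at 3) = a/N.
P = 3/12 = 1/4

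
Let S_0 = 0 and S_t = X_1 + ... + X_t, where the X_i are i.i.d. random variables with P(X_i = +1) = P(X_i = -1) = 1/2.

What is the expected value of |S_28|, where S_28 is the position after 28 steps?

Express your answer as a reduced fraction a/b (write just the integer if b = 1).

S_28 takes values m ≡ 0 (mod 2) with |m| ≤ 28; P(S_28=m) = C(28,(28+m)/2)/2^28.
Total paths: 2^28 = 268435456
Distribution: P(S=-28)=1/268435456, P(S=-26)=28/268435456, P(S=-24)=378/268435456, P(S=-22)=3276/268435456, P(S=-20)=20475/268435456, P(S=-18)=98280/268435456, P(S=-16)=376740/268435456, P(S=-14)=1184040/268435456, P(S=-12)=3108105/268435456, P(S=-10)=6906900/268435456, P(S=-8)=13123110/268435456, P(S=-6)=21474180/268435456, P(S=-4)=30421755/268435456, P(S=-2)=37442160/268435456, P(S=0)=40116600/268435456, P(S=2)=37442160/268435456, P(S=4)=30421755/268435456, P(S=6)=21474180/268435456, P(S=8)=13123110/268435456, P(S=10)=6906900/268435456, P(S=12)=3108105/268435456, P(S=14)=1184040/268435456, P(S=16)=376740/268435456, P(S=18)=98280/268435456, P(S=20)=20475/268435456, P(S=22)=3276/268435456, P(S=24)=378/268435456, P(S=26)=28/268435456, P(S=28)=1/268435456
E[|S_28|] = Σ_m |m|·P(S_28=m) = 1123264800/268435456 = 35102025/8388608

Answer: 35102025/8388608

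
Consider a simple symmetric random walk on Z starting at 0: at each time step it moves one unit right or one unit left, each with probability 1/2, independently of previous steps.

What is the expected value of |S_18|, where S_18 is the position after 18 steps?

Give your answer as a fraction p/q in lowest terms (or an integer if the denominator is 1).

S_18 takes values m ≡ 0 (mod 2) with |m| ≤ 18; P(S_18=m) = C(18,(18+m)/2)/2^18.
Total paths: 2^18 = 262144
Distribution: P(S=-18)=1/262144, P(S=-16)=18/262144, P(S=-14)=153/262144, P(S=-12)=816/262144, P(S=-10)=3060/262144, P(S=-8)=8568/262144, P(S=-6)=18564/262144, P(S=-4)=31824/262144, P(S=-2)=43758/262144, P(S=0)=48620/262144, P(S=2)=43758/262144, P(S=4)=31824/262144, P(S=6)=18564/262144, P(S=8)=8568/262144, P(S=10)=3060/262144, P(S=12)=816/262144, P(S=14)=153/262144, P(S=16)=18/262144, P(S=18)=1/262144
E[|S_18|] = Σ_m |m|·P(S_18=m) = 875160/262144 = 109395/32768

Answer: 109395/32768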